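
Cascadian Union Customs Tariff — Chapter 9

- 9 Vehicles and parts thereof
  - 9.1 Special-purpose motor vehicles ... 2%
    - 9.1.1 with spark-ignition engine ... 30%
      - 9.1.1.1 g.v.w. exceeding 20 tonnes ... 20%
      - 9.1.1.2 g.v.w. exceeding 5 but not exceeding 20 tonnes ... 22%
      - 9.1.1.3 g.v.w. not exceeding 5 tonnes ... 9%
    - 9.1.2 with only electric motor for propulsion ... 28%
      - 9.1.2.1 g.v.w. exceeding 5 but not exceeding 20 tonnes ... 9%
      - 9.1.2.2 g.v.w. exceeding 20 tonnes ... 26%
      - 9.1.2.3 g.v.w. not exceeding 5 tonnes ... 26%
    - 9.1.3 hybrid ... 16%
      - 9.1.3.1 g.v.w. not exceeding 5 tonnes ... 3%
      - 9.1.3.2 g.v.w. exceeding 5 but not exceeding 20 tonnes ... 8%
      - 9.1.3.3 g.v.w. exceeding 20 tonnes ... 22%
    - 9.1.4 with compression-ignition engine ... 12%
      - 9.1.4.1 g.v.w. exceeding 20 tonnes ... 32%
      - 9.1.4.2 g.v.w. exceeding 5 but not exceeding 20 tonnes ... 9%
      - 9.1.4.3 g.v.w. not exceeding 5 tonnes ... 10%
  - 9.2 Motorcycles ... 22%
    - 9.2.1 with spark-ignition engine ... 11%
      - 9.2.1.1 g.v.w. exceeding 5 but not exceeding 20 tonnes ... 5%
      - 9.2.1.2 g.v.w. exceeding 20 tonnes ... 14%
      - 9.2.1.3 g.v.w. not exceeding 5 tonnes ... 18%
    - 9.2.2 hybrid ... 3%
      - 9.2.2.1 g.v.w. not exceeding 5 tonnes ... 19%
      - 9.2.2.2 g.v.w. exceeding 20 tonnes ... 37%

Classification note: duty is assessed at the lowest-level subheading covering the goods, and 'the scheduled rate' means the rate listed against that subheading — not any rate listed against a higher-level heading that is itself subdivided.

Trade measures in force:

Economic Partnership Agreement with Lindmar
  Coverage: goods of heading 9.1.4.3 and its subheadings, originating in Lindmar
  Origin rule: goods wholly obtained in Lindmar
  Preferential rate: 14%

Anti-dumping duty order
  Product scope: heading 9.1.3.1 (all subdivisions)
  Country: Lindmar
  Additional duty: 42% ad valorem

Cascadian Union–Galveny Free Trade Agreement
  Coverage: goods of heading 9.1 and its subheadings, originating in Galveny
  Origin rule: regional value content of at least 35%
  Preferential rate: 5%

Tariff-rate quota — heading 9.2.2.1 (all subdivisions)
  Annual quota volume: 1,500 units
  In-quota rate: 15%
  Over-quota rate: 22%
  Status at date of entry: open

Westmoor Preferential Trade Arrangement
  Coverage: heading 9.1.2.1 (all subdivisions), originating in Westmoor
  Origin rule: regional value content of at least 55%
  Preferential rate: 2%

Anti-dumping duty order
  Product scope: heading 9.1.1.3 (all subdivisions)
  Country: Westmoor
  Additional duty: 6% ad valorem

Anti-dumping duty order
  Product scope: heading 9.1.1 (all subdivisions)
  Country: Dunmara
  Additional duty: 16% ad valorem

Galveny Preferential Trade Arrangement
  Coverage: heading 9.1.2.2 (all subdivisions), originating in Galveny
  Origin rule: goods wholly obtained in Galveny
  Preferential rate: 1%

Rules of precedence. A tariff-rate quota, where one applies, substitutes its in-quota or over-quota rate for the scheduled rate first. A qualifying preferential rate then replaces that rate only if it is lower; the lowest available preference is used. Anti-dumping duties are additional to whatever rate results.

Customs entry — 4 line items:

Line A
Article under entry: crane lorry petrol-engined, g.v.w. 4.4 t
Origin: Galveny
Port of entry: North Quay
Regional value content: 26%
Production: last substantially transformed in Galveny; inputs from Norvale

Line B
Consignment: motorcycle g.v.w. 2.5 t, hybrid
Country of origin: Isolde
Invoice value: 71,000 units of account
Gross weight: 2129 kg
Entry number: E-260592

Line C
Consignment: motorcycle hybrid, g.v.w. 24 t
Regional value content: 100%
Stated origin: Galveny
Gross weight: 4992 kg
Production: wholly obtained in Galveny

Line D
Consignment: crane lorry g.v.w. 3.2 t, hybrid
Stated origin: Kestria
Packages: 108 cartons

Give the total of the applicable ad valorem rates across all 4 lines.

64%

Line A: crane lorry → 9.1; petrol-engined → 9.1.1; g.v.w. 4.4 t → 9.1.1.3. Scheduled 9%. Galveny agreement on 9.1: RVC < 35%; Galveny agreement on 9.1.2.2: 9.1.1.3 not covered. → 9%.
Line B: motorcycle → 9.2; hybrid → 9.2.2; g.v.w. 2.5 t → 9.2.2.1. Scheduled 19%. quota on 9.2.2.1 open → in-quota 15%. → 15%.
Line C: motorcycle → 9.2; hybrid → 9.2.2; g.v.w. 24 t → 9.2.2.2. Scheduled 37%. Galveny agreement on 9.1: 9.2.2.2 not covered; Galveny agreement on 9.1.2.2: 9.2.2.2 not covered. → 37%.
Line D: crane lorry → 9.1; hybrid → 9.1.3; g.v.w. 3.2 t → 9.1.3.1. Scheduled 3%. No special measure applies. → 3%.
Sum: 9% + 15% + 37% + 3% = 64%.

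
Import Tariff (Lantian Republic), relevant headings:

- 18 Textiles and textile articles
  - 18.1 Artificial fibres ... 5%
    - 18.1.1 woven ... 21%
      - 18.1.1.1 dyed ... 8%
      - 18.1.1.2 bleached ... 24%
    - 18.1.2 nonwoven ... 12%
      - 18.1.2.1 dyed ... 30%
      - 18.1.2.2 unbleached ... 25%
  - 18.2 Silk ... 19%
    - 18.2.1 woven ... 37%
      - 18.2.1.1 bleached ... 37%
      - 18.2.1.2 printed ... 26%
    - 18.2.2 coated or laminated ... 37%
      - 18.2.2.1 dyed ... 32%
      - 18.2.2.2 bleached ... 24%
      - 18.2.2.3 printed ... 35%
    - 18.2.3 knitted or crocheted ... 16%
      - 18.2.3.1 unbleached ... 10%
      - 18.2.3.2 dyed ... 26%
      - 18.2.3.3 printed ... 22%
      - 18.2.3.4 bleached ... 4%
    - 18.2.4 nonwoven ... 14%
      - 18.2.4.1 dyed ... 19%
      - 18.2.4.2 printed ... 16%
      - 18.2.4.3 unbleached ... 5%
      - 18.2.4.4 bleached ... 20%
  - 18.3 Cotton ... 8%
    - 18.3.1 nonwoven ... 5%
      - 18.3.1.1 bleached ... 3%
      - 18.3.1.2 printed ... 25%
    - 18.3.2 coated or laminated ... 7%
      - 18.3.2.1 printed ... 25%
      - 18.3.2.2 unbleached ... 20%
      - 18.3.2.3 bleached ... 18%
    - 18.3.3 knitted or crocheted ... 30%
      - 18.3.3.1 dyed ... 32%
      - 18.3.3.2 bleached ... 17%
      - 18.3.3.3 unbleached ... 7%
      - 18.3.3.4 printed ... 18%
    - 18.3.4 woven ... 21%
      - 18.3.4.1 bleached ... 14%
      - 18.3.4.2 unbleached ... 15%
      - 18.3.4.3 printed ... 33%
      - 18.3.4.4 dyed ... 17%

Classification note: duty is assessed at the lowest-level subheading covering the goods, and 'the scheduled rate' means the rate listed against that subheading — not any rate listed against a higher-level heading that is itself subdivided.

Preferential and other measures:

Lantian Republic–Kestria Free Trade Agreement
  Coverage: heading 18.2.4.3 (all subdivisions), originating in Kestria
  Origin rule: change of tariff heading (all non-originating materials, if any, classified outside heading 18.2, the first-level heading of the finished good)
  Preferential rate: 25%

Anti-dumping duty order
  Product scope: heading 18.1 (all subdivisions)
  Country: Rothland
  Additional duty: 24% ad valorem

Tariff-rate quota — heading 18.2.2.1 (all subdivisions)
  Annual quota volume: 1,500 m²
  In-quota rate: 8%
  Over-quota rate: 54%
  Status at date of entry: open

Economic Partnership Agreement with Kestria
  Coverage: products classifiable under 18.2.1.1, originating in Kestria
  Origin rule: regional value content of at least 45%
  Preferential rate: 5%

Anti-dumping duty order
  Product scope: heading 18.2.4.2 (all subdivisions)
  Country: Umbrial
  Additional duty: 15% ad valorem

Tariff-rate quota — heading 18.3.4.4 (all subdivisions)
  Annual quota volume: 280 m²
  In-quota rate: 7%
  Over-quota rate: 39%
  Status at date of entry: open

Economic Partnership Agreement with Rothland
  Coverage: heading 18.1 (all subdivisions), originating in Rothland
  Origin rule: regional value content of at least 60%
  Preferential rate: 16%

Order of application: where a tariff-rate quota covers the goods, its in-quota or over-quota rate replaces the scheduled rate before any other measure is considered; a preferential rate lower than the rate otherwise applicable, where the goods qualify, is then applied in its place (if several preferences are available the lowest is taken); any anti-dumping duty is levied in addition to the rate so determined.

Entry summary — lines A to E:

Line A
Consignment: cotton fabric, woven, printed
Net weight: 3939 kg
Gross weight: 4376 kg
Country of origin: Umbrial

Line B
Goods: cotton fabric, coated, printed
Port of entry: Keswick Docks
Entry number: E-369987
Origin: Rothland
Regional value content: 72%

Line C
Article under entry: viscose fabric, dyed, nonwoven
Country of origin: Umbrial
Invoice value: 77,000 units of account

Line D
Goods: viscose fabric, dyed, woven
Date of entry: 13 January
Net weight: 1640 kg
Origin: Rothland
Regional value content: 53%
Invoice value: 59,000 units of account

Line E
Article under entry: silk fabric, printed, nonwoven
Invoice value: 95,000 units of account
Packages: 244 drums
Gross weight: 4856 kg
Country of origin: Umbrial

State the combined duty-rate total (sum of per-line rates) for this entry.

Line A: cotton → 18.3; woven → 18.3.4; printed → 18.3.4.3. Scheduled 33%. No special measure applies. → 33%.
Line B: cotton → 18.3; coated → 18.3.2; printed → 18.3.2.1. Scheduled 25%. Rothland agreement on 18.1: 18.3.2.1 not covered. → 25%.
Line C: viscose → 18.1; nonwoven → 18.1.2; dyed → 18.1.2.1. Scheduled 30%. No special measure applies. → 30%.
Line D: viscose → 18.1; woven → 18.1.1; dyed → 18.1.1.1. Scheduled 8%. Rothland agreement on 18.1: RVC < 60%; anti-dumping (Rothland, 18.1): +24%; total 8% + 24% = 32%. → 32%.
Line E: silk → 18.2; nonwoven → 18.2.4; printed → 18.2.4.2. Scheduled 16%. anti-dumping (Umbrial, 18.2.4.2): +15%; total 16% + 15% = 31%. → 31%.
Sum: 33% + 25% + 30% + 32% + 31% = 151%.

151%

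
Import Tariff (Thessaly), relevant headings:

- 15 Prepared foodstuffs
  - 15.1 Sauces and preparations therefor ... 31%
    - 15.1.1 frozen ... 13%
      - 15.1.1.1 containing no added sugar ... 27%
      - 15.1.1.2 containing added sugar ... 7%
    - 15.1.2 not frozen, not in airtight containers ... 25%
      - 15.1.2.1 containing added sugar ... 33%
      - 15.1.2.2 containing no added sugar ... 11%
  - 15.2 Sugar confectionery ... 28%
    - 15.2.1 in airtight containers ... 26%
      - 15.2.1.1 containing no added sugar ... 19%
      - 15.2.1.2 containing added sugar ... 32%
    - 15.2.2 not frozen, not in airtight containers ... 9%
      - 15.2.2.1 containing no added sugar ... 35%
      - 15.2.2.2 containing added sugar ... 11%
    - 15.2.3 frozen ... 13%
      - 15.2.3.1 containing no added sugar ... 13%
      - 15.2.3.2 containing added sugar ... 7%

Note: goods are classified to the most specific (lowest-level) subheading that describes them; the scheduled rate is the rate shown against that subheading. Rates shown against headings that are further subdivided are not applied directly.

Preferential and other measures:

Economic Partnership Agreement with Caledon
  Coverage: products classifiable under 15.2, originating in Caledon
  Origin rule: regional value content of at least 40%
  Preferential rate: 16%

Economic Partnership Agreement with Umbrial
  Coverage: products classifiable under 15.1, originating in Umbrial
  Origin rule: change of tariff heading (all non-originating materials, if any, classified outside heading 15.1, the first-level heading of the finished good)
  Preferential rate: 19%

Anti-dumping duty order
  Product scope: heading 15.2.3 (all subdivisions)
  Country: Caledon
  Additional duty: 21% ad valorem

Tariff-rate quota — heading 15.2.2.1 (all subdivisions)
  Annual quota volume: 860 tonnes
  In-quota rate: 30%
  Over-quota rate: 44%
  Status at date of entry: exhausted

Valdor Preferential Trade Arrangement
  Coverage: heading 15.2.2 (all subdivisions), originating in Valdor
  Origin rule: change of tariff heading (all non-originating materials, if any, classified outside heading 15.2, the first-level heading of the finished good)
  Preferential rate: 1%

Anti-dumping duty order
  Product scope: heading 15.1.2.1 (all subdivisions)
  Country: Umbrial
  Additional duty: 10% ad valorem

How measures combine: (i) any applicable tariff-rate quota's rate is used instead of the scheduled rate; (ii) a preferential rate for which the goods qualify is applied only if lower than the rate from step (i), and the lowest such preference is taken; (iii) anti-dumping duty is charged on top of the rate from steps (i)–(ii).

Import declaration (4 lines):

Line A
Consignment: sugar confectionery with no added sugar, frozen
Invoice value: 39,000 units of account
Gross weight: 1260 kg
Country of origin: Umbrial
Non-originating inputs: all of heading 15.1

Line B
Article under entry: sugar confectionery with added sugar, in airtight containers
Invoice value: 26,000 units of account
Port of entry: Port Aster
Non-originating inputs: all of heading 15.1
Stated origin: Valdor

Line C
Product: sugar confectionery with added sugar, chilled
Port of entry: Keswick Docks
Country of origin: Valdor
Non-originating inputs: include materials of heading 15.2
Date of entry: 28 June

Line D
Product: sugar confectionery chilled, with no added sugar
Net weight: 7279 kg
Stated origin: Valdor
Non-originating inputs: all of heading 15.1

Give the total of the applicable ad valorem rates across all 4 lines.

Line A: sugar confectionery → 15.2; frozen → 15.2.3; with no added sugar → 15.2.3.1. Scheduled 13%. Umbrial agreement on 15.1: 15.2.3.1 not covered. → 13%.
Line B: sugar confectionery → 15.2; in airtight containers → 15.2.1; with added sugar → 15.2.1.2. Scheduled 32%. Valdor agreement on 15.2.2: 15.2.1.2 not covered. → 32%.
Line C: sugar confectionery → 15.2; chilled → 15.2.2; with added sugar → 15.2.2.2. Scheduled 11%. Valdor agreement on 15.2.2: CTH not met. → 11%.
Line D: sugar confectionery → 15.2; chilled → 15.2.2; with no added sugar → 15.2.2.1. Scheduled 35%. quota on 15.2.2.1 exhausted → over-quota 44%; Valdor agreement on 15.2.2: CTH met → 1% available; preferential 1%. → 1%.
Sum: 13% + 32% + 11% + 1% = 57%.

57%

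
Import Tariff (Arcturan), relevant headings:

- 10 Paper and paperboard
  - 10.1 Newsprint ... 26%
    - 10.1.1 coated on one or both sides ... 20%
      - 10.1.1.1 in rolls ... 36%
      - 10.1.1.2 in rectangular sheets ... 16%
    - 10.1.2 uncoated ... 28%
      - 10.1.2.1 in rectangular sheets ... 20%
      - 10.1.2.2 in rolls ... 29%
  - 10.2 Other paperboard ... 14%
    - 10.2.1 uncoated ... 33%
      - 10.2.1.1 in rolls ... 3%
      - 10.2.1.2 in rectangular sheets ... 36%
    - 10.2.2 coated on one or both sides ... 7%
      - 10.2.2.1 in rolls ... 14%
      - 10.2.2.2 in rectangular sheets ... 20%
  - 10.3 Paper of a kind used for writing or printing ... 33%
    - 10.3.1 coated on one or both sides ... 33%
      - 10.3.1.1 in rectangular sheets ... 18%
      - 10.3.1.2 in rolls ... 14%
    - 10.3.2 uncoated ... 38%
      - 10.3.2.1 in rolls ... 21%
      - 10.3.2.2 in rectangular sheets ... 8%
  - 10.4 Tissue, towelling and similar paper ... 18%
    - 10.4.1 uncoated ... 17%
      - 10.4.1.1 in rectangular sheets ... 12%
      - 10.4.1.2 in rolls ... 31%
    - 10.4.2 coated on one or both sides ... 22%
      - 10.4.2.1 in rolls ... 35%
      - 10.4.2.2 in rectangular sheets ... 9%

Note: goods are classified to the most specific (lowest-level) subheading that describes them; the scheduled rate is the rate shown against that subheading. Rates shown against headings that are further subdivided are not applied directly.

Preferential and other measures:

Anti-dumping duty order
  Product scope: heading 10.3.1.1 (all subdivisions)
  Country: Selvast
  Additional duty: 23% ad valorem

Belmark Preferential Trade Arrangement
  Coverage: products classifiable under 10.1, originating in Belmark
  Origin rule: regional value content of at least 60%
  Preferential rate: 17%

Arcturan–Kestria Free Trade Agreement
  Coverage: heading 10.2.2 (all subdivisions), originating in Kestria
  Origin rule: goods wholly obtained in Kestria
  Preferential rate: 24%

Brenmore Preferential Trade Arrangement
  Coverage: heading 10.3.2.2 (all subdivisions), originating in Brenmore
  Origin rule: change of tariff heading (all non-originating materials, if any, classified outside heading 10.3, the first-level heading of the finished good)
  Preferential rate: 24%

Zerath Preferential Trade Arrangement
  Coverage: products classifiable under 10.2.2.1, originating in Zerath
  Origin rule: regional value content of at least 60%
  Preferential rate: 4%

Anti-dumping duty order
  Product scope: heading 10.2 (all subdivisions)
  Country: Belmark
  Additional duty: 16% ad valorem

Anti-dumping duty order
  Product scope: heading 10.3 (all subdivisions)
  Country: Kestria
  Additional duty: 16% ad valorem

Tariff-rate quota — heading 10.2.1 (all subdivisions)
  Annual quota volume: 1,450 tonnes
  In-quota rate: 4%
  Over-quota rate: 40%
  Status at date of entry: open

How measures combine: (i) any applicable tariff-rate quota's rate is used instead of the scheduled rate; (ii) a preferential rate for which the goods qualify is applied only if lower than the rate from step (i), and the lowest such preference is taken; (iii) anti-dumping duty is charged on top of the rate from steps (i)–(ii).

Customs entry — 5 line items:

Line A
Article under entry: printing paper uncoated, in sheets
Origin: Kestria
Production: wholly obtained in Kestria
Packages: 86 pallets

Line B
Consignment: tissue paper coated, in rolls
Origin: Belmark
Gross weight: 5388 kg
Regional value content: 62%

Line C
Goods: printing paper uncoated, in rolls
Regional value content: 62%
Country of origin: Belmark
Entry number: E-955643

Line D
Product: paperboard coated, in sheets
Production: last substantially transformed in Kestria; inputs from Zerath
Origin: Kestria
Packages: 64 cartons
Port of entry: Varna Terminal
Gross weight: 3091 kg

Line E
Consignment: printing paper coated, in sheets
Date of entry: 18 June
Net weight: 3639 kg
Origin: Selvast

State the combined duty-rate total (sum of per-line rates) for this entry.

141%

Line A: printing paper → 10.3; uncoated → 10.3.2; in sheets → 10.3.2.2. Scheduled 8%. Kestria agreement on 10.2.2: 10.3.2.2 not covered; anti-dumping (Kestria, 10.3): +16%; total 8% + 16% = 24%. → 24%.
Line B: tissue paper → 10.4; coated → 10.4.2; in rolls → 10.4.2.1. Scheduled 35%. Belmark agreement on 10.1: 10.4.2.1 not covered. → 35%.
Line C: printing paper → 10.3; uncoated → 10.3.2; in rolls → 10.3.2.1. Scheduled 21%. Belmark agreement on 10.1: 10.3.2.1 not covered. → 21%.
Line D: paperboard → 10.2; coated → 10.2.2; in sheets → 10.2.2.2. Scheduled 20%. Kestria agreement on 10.2.2: not wholly obtained. → 20%.
Line E: printing paper → 10.3; coated → 10.3.1; in sheets → 10.3.1.1. Scheduled 18%. anti-dumping (Selvast, 10.3.1.1): +23%; total 18% + 23% = 41%. → 41%.
Sum: 24% + 35% + 21% + 20% + 41% = 141%.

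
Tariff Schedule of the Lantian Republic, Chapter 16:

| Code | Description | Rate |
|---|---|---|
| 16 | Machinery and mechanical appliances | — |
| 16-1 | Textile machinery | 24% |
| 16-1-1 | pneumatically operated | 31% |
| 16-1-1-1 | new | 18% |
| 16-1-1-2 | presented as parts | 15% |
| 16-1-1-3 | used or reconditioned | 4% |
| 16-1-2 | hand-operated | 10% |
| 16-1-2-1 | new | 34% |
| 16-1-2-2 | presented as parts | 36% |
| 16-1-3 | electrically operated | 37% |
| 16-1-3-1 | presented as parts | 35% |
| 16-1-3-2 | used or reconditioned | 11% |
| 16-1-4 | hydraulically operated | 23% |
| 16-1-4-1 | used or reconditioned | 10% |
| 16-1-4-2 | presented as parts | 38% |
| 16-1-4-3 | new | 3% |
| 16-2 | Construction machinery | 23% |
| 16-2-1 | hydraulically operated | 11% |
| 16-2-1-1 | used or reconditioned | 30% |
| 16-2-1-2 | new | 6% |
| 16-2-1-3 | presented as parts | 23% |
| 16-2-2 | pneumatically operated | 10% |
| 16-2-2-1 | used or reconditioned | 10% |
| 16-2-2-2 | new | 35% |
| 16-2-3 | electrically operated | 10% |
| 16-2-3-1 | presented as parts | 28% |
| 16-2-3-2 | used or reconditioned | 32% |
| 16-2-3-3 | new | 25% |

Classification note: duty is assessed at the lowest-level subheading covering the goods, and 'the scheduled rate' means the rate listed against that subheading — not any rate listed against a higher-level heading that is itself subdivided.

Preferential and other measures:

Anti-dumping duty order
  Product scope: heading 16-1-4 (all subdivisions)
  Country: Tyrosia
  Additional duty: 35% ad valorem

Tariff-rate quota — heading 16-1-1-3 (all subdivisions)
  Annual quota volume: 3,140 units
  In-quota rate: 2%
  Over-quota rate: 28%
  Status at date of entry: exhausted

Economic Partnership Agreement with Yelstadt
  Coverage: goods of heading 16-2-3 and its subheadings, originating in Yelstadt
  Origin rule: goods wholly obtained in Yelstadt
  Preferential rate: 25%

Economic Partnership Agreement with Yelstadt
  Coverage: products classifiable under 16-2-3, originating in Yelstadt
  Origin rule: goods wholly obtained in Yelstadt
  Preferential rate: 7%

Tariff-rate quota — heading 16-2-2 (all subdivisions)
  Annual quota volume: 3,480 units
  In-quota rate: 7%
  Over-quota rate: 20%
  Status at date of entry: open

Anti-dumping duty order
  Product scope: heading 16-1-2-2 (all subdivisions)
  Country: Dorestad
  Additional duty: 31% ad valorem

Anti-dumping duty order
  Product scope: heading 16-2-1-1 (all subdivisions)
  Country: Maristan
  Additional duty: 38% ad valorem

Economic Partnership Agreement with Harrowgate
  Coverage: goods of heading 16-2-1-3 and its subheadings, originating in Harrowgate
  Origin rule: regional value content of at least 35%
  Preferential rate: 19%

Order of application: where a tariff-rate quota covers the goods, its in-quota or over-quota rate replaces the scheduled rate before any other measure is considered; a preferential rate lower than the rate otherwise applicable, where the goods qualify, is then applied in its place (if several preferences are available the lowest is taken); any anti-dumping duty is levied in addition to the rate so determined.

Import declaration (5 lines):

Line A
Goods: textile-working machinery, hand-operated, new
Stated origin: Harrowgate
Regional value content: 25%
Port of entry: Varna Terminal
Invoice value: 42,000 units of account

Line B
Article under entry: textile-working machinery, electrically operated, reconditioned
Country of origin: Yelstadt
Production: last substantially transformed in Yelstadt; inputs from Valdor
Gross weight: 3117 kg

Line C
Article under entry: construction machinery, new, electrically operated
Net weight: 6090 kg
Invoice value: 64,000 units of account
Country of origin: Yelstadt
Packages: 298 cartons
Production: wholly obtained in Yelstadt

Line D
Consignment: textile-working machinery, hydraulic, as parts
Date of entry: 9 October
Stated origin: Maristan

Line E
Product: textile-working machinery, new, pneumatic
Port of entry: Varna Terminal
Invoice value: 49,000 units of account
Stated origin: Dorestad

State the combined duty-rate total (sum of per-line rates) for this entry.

Line A: textile-working → 16-1; hand-operated → 16-1-2; new → 16-1-2-1. Scheduled 34%. Harrowgate agreement on 16-2-1-3: 16-1-2-1 not covered. → 34%.
Line B: textile-working → 16-1; electrically operated → 16-1-3; reconditioned → 16-1-3-2. Scheduled 11%. Yelstadt agreement on 16-2-3: 16-1-3-2 not covered; Yelstadt agreement on 16-2-3: 16-1-3-2 not covered. → 11%.
Line C: construction → 16-2; electrically operated → 16-2-3; new → 16-2-3-3. Scheduled 25%. Yelstadt agreement on 16-2-3: wholly obtained → 25% available; Yelstadt agreement on 16-2-3: wholly obtained → 7% available; preferential 7%. → 7%.
Line D: textile-working → 16-1; hydraulic → 16-1-4; as parts → 16-1-4-2. Scheduled 38%. No special measure applies. → 38%.
Line E: textile-working → 16-1; pneumatic → 16-1-1; new → 16-1-1-1. Scheduled 18%. No special measure applies. → 18%.
Sum: 34% + 11% + 7% + 38% + 18% = 108%.

108%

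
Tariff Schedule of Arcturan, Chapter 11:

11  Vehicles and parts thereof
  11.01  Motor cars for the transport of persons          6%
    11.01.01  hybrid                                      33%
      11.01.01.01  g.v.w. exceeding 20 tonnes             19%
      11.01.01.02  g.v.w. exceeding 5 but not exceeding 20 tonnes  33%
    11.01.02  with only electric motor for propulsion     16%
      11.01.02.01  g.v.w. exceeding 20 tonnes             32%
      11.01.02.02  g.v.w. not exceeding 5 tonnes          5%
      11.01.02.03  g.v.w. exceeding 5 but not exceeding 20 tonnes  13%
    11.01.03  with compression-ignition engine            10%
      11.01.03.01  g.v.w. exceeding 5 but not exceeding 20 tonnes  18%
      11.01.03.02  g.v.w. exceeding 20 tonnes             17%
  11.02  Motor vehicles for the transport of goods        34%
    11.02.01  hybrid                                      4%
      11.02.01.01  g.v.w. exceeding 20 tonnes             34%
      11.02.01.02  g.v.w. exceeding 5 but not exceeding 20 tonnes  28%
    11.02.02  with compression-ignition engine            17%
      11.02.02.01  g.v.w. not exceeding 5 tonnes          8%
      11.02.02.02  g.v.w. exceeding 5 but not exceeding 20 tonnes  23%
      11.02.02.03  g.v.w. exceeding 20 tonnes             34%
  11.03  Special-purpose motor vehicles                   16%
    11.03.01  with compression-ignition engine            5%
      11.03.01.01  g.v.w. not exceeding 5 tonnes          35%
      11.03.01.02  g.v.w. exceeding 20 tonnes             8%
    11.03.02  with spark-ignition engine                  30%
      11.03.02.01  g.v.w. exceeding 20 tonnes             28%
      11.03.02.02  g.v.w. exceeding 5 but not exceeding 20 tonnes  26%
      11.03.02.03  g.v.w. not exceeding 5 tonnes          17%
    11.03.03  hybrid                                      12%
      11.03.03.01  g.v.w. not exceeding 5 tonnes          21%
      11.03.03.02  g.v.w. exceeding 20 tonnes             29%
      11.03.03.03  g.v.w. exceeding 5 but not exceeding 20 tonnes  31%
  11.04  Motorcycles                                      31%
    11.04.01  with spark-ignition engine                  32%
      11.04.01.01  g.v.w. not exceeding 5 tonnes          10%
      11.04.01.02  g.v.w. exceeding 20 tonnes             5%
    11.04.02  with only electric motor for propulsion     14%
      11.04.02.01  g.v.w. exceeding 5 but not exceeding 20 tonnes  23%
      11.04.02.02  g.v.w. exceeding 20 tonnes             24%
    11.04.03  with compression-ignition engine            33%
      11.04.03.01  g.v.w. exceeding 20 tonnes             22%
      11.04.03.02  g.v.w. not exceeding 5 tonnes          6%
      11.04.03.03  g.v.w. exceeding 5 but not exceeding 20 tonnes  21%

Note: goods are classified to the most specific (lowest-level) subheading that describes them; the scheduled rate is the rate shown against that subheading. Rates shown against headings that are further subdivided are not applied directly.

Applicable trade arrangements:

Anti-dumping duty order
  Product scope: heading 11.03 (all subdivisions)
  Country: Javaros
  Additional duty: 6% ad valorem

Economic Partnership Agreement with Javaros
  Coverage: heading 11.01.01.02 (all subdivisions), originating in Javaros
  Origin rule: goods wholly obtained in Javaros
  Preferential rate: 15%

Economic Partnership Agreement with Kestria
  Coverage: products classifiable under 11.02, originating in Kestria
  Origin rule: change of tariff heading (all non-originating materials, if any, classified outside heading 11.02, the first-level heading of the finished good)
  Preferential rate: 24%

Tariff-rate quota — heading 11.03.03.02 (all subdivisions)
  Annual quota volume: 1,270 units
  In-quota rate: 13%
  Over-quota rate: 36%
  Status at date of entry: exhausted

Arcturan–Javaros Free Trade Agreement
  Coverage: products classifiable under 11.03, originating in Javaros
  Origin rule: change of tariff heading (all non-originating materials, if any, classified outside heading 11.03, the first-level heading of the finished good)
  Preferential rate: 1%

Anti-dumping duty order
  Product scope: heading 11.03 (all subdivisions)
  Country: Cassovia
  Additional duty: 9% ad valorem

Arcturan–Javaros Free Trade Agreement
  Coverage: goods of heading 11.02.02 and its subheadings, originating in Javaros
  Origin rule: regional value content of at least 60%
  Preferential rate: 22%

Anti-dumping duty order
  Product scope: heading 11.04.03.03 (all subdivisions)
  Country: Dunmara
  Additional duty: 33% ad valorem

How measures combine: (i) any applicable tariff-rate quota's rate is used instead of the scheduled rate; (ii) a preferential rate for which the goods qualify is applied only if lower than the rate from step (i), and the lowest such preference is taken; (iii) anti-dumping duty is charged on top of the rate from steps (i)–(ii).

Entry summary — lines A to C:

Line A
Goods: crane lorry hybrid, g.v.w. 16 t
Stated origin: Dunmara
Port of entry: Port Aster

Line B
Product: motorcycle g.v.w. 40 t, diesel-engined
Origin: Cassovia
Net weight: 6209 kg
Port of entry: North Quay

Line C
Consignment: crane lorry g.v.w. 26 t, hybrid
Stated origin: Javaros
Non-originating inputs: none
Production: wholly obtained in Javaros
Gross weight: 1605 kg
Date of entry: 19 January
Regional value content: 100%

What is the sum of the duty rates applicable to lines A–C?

60%

Line A: crane lorry → 11.03; hybrid → 11.03.03; g.v.w. 16 t → 11.03.03.03. Scheduled 31%. No special measure applies. → 31%.
Line B: motorcycle → 11.04; diesel-engined → 11.04.03; g.v.w. 40 t → 11.04.03.01. Scheduled 22%. No special measure applies. → 22%.
Line C: crane lorry → 11.03; hybrid → 11.03.03; g.v.w. 26 t → 11.03.03.02. Scheduled 29%. quota on 11.03.03.02 exhausted → over-quota 36%; Javaros agreement on 11.01.01.02: 11.03.03.02 not covered; Javaros agreement on 11.03: CTH met → 1% available; Javaros agreement on 11.02.02: 11.03.03.02 not covered; preferential 1%; anti-dumping (Javaros, 11.03): +6%; total 1% + 6% = 7%. → 7%.
Sum: 31% + 22% + 7% = 60%.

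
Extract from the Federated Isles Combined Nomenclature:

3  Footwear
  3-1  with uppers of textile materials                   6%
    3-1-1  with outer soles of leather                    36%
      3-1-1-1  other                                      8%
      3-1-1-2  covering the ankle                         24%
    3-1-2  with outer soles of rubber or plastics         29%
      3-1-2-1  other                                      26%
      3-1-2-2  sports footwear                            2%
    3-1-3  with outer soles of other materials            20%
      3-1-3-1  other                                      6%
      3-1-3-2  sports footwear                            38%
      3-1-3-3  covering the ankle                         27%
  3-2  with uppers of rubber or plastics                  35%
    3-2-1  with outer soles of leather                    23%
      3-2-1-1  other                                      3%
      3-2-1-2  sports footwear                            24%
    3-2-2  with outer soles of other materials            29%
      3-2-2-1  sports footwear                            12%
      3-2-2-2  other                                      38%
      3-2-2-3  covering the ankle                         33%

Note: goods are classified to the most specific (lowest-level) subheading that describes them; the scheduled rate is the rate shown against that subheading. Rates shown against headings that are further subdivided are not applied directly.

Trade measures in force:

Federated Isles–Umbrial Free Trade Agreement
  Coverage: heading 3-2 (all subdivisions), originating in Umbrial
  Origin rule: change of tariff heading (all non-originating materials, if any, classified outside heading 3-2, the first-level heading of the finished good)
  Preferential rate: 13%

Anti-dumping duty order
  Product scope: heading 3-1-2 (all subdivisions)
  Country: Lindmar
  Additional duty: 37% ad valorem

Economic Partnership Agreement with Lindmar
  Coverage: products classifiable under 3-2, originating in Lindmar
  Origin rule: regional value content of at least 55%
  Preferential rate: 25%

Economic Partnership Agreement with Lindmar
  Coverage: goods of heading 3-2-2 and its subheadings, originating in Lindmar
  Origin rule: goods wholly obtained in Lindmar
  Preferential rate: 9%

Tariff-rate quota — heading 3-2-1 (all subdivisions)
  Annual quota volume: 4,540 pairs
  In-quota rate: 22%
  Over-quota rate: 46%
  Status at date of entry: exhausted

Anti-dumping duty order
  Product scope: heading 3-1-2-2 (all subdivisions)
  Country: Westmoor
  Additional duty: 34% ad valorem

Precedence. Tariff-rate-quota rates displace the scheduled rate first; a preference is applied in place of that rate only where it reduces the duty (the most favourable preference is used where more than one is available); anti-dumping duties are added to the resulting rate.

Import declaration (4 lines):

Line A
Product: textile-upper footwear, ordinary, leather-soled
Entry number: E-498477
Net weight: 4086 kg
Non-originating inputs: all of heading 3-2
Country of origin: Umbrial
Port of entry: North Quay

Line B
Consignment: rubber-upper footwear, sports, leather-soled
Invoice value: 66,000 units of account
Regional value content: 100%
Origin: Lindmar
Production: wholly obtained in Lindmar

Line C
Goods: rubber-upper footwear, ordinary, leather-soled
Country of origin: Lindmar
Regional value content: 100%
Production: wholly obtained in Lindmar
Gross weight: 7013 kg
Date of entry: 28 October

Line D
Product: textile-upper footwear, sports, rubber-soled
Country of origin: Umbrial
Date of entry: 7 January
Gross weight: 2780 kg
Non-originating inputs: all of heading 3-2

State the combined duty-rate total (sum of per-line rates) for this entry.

60%

Line A: textile-upper → 3-1; leather-soled → 3-1-1; ordinary → 3-1-1-1. Scheduled 8%. Umbrial agreement on 3-2: 3-1-1-1 not covered. → 8%.
Line B: rubber-upper → 3-2; leather-soled → 3-2-1; sports → 3-2-1-2. Scheduled 24%. quota on 3-2-1 exhausted → over-quota 46%; Lindmar agreement on 3-2: RVC ≥ 55% → 25% available; Lindmar agreement on 3-2-2: 3-2-1-2 not covered; preferential 25%. → 25%.
Line C: rubber-upper → 3-2; leather-soled → 3-2-1; ordinary → 3-2-1-1. Scheduled 3%. quota on 3-2-1 exhausted → over-quota 46%; Lindmar agreement on 3-2: RVC ≥ 55% → 25% available; Lindmar agreement on 3-2-2: 3-2-1-1 not covered; preferential 25%. → 25%.
Line D: textile-upper → 3-1; rubber-soled → 3-1-2; sports → 3-1-2-2. Scheduled 2%. Umbrial agreement on 3-2: 3-1-2-2 not covered. → 2%.
Sum: 8% + 25% + 25% + 2% = 60%.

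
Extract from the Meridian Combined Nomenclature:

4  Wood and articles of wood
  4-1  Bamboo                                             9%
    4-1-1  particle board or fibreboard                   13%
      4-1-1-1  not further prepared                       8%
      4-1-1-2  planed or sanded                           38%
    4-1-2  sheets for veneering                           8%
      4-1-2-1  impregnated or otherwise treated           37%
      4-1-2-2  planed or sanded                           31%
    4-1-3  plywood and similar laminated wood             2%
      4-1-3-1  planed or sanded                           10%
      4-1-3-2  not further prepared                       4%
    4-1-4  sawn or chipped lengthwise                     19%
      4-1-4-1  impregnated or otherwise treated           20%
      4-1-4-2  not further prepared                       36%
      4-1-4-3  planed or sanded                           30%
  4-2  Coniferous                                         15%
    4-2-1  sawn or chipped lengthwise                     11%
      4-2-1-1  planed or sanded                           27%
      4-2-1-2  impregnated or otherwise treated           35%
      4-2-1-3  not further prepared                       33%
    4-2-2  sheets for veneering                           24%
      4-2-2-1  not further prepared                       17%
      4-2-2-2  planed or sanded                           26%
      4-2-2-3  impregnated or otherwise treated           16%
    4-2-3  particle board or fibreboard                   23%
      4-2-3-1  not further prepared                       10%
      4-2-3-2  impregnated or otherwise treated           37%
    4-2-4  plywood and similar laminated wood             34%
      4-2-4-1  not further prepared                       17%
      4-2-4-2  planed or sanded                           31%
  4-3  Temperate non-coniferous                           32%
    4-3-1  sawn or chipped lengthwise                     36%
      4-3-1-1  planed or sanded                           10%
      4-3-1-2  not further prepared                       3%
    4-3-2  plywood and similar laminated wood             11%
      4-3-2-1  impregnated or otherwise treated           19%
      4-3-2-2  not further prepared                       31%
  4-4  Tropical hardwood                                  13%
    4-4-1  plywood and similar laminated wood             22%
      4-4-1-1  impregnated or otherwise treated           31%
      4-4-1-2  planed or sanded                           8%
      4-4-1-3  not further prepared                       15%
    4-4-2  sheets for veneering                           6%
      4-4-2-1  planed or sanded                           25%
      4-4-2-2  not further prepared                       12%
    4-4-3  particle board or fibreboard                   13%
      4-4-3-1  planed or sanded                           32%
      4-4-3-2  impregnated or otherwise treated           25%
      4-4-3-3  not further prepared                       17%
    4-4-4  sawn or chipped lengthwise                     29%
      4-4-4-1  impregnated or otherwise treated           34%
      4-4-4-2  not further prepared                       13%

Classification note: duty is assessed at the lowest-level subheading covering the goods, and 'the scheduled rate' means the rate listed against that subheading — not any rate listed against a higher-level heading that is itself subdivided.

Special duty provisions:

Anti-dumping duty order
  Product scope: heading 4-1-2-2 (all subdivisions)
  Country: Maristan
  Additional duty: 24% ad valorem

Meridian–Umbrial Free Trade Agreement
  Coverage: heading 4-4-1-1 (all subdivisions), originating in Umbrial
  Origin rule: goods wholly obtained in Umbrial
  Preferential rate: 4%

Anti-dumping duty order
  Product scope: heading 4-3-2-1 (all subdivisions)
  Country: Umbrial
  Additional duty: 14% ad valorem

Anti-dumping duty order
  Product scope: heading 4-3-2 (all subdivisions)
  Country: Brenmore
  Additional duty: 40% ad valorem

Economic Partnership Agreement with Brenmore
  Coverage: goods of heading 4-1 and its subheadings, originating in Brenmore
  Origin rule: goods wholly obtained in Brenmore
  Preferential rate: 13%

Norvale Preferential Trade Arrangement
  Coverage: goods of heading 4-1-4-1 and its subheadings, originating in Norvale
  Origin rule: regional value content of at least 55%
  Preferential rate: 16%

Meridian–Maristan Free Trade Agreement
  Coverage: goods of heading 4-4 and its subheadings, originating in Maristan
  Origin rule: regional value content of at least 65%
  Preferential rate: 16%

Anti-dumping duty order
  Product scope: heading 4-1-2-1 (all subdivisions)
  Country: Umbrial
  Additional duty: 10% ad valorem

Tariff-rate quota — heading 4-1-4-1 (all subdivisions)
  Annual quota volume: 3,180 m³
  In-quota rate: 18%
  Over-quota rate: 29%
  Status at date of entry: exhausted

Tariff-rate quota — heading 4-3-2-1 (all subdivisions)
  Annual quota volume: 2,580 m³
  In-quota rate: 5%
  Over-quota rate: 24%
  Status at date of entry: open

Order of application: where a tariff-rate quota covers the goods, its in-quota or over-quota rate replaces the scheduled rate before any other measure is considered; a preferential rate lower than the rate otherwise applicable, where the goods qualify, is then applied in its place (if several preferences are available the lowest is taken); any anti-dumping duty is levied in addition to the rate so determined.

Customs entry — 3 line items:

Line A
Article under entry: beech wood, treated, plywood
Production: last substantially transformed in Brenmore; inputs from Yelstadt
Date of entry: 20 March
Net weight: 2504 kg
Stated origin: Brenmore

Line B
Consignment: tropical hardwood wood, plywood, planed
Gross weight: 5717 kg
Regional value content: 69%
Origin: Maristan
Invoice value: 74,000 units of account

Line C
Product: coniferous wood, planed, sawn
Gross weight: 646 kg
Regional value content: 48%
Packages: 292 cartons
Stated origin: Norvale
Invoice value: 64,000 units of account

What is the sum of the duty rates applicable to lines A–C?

80%

Line A: beech → 4-3; plywood → 4-3-2; treated → 4-3-2-1. Scheduled 19%. quota on 4-3-2-1 open → in-quota 5%; Brenmore agreement on 4-1: 4-3-2-1 not covered; anti-dumping (Brenmore, 4-3-2): +40%; total 5% + 40% = 45%. → 45%.
Line B: tropical hardwood → 4-4; plywood → 4-4-1; planed → 4-4-1-2. Scheduled 8%. Maristan agreement on 4-4: RVC ≥ 65% → 16% available; preference 16% not lower than 8% → no reduction. → 8%.
Line C: coniferous → 4-2; sawn → 4-2-1; planed → 4-2-1-1. Scheduled 27%. Norvale agreement on 4-1-4-1: 4-2-1-1 not covered. → 27%.
Sum: 45% + 8% + 27% = 80%.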